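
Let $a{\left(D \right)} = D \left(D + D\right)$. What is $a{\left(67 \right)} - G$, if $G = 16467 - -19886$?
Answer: $-27375$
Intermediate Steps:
$G = 36353$ ($G = 16467 + 19886 = 36353$)
$a{\left(D \right)} = 2 D^{2}$ ($a{\left(D \right)} = D 2 D = 2 D^{2}$)
$a{\left(67 \right)} - G = 2 \cdot 67^{2} - 36353 = 2 \cdot 4489 - 36353 = 8978 - 36353 = -27375$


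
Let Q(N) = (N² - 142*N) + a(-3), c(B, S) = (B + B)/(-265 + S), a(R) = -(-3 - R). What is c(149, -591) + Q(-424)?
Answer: 102713003/428 ≈ 2.3998e+5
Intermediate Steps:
a(R) = 3 + R
c(B, S) = 2*B/(-265 + S) (c(B, S) = (2*B)/(-265 + S) = 2*B/(-265 + S))
Q(N) = N² - 142*N (Q(N) = (N² - 142*N) + (3 - 3) = (N² - 142*N) + 0 = N² - 142*N)
c(149, -591) + Q(-424) = 2*149/(-265 - 591) - 424*(-142 - 424) = 2*149/(-856) - 424*(-566) = 2*149*(-1/856) + 239984 = -149/428 + 239984 = 102713003/428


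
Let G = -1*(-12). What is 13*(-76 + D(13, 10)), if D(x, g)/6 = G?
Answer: -52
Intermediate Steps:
G = 12
D(x, g) = 72 (D(x, g) = 6*12 = 72)
13*(-76 + D(13, 10)) = 13*(-76 + 72) = 13*(-4) = -52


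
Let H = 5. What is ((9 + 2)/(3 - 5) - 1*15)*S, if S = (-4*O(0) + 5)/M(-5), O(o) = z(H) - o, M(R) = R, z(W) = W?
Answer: -123/2 ≈ -61.500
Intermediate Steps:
O(o) = 5 - o
S = 3 (S = (-4*(5 - 1*0) + 5)/(-5) = (-4*(5 + 0) + 5)*(-⅕) = (-4*5 + 5)*(-⅕) = (-20 + 5)*(-⅕) = -15*(-⅕) = 3)
((9 + 2)/(3 - 5) - 1*15)*S = ((9 + 2)/(3 - 5) - 1*15)*3 = (11/(-2) - 15)*3 = (11*(-½) - 15)*3 = (-11/2 - 15)*3 = -41/2*3 = -123/2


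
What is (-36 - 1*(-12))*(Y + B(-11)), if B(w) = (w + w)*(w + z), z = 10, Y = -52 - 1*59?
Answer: 2136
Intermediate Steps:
Y = -111 (Y = -52 - 59 = -111)
B(w) = 2*w*(10 + w) (B(w) = (w + w)*(w + 10) = (2*w)*(10 + w) = 2*w*(10 + w))
(-36 - 1*(-12))*(Y + B(-11)) = (-36 - 1*(-12))*(-111 + 2*(-11)*(10 - 11)) = (-36 + 12)*(-111 + 2*(-11)*(-1)) = -24*(-111 + 22) = -24*(-89) = 2136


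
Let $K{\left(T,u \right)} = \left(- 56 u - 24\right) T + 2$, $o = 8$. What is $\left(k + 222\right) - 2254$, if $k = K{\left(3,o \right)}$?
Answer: $-3446$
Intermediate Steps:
$K{\left(T,u \right)} = 2 + T \left(-24 - 56 u\right)$ ($K{\left(T,u \right)} = \left(-24 - 56 u\right) T + 2 = T \left(-24 - 56 u\right) + 2 = 2 + T \left(-24 - 56 u\right)$)
$k = -1414$ ($k = 2 - 72 - 168 \cdot 8 = 2 - 72 - 1344 = -1414$)
$\left(k + 222\right) - 2254 = \left(-1414 + 222\right) - 2254 = -1192 - 2254 = -3446$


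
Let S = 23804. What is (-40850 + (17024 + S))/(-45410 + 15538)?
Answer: 11/14936 ≈ 0.00073648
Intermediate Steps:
(-40850 + (17024 + S))/(-45410 + 15538) = (-40850 + (17024 + 23804))/(-45410 + 15538) = (-40850 + 40828)/(-29872) = -22*(-1/29872) = 11/14936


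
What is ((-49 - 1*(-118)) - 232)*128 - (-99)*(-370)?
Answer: -57494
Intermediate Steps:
((-49 - 1*(-118)) - 232)*128 - (-99)*(-370) = ((-49 + 118) - 232)*128 - 1*36630 = (69 - 232)*128 - 36630 = -163*128 - 36630 = -20864 - 36630 = -57494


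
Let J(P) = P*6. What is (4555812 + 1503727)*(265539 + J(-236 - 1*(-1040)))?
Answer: 1638275142657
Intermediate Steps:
J(P) = 6*P
(4555812 + 1503727)*(265539 + J(-236 - 1*(-1040))) = (4555812 + 1503727)*(265539 + 6*(-236 - 1*(-1040))) = 6059539*(265539 + 6*(-236 + 1040)) = 6059539*(265539 + 6*804) = 6059539*(265539 + 4824) = 6059539*270363 = 1638275142657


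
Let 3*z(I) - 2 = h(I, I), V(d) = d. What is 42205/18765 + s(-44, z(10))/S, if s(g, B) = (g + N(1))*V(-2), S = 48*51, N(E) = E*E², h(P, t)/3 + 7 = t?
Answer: 1165907/510408 ≈ 2.2843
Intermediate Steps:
h(P, t) = -21 + 3*t
z(I) = -19/3 + I (z(I) = ⅔ + (-21 + 3*I)/3 = ⅔ + (-7 + I) = -19/3 + I)
N(E) = E³
S = 2448
s(g, B) = -2 - 2*g (s(g, B) = (g + 1³)*(-2) = (g + 1)*(-2) = (1 + g)*(-2) = -2 - 2*g)
42205/18765 + s(-44, z(10))/S = 42205/18765 + (-2 - 2*(-44))/2448 = 42205*(1/18765) + (-2 + 88)*(1/2448) = 8441/3753 + 86*(1/2448) = 8441/3753 + 43/1224 = 1165907/510408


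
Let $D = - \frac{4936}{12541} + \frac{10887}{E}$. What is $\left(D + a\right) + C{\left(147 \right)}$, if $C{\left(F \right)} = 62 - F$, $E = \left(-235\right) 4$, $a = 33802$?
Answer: $\frac{397333029473}{11788540} \approx 33705.0$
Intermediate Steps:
$E = -940$
$D = - \frac{141173707}{11788540}$ ($D = - \frac{4936}{12541} + \frac{10887}{-940} = \left(-4936\right) \frac{1}{12541} + 10887 \left(- \frac{1}{940}\right) = - \frac{4936}{12541} - \frac{10887}{940} = - \frac{141173707}{11788540} \approx -11.976$)
$\left(D + a\right) + C{\left(147 \right)} = \left(- \frac{141173707}{11788540} + 33802\right) + \left(62 - 147\right) = \frac{398335055373}{11788540} + \left(62 - 147\right) = \frac{398335055373}{11788540} - 85 = \frac{397333029473}{11788540}$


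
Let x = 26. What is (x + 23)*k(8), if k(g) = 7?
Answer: 343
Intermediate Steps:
(x + 23)*k(8) = (26 + 23)*7 = 49*7 = 343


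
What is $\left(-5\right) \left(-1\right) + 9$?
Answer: $14$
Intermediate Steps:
$\left(-5\right) \left(-1\right) + 9 = 5 + 9 = 14$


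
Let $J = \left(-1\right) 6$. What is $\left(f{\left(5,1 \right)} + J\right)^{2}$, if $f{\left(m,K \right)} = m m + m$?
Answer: $576$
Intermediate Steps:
$J = -6$
$f{\left(m,K \right)} = m + m^{2}$ ($f{\left(m,K \right)} = m^{2} + m = m + m^{2}$)
$\left(f{\left(5,1 \right)} + J\right)^{2} = \left(5 \left(1 + 5\right) - 6\right)^{2} = \left(5 \cdot 6 - 6\right)^{2} = \left(30 - 6\right)^{2} = 24^{2} = 576$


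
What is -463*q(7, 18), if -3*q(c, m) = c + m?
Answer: 11575/3 ≈ 3858.3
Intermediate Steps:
q(c, m) = -c/3 - m/3 (q(c, m) = -(c + m)/3 = -c/3 - m/3)
-463*q(7, 18) = -463*(-⅓*7 - ⅓*18) = -463*(-7/3 - 6) = -463*(-25/3) = 11575/3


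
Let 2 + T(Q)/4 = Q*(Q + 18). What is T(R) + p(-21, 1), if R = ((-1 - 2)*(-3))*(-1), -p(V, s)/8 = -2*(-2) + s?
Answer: -372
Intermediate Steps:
p(V, s) = -32 - 8*s (p(V, s) = -8*(-2*(-2) + s) = -8*(4 + s) = -32 - 8*s)
R = -9 (R = -3*(-3)*(-1) = 9*(-1) = -9)
T(Q) = -8 + 4*Q*(18 + Q) (T(Q) = -8 + 4*(Q*(Q + 18)) = -8 + 4*(Q*(18 + Q)) = -8 + 4*Q*(18 + Q))
T(R) + p(-21, 1) = (-8 + 4*(-9)² + 72*(-9)) + (-32 - 8*1) = (-8 + 4*81 - 648) + (-32 - 8) = (-8 + 324 - 648) - 40 = -332 - 40 = -372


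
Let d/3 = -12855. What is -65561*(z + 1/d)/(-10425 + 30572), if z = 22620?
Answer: -57191502342739/776969055 ≈ -73609.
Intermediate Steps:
d = -38565 (d = 3*(-12855) = -38565)
-65561*(z + 1/d)/(-10425 + 30572) = -65561*(22620 + 1/(-38565))/(-10425 + 30572) = -65561/(20147/(22620 - 1/38565)) = -65561/(20147/(872340299/38565)) = -65561/(20147*(38565/872340299)) = -65561/776969055/872340299 = -65561*872340299/776969055 = -57191502342739/776969055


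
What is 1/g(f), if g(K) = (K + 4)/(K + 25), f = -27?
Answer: 2/23 ≈ 0.086957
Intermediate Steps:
g(K) = (4 + K)/(25 + K)
1/g(f) = 1/((4 - 27)/(25 - 27)) = 1/(-23/(-2)) = 1/(-½*(-23)) = 1/(23/2) = 2/23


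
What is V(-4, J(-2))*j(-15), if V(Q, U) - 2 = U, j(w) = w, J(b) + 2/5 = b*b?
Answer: -84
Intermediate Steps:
J(b) = -2/5 + b**2 (J(b) = -2/5 + b*b = -2/5 + b**2)
V(Q, U) = 2 + U
V(-4, J(-2))*j(-15) = (2 + (-2/5 + (-2)**2))*(-15) = (2 + (-2/5 + 4))*(-15) = (2 + 18/5)*(-15) = (28/5)*(-15) = -84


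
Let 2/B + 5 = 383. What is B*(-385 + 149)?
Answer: -236/189 ≈ -1.2487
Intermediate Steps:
B = 1/189 (B = 2/(-5 + 383) = 2/378 = 2*(1/378) = 1/189 ≈ 0.0052910)
B*(-385 + 149) = (-385 + 149)/189 = (1/189)*(-236) = -236/189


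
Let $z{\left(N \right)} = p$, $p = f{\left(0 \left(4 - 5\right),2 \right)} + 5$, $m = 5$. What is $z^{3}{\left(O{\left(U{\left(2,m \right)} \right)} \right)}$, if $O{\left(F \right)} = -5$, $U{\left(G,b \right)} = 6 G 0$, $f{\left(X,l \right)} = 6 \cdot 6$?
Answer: $68921$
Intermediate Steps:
$f{\left(X,l \right)} = 36$
$U{\left(G,b \right)} = 0$
$p = 41$ ($p = 36 + 5 = 41$)
$z{\left(N \right)} = 41$
$z^{3}{\left(O{\left(U{\left(2,m \right)} \right)} \right)} = 41^{3} = 68921$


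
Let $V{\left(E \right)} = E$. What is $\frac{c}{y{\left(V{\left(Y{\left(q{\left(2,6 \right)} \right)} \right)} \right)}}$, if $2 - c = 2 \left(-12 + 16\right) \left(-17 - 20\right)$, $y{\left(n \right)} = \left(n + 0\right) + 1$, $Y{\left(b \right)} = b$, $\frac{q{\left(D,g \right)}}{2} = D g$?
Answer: $\frac{298}{25} \approx 11.92$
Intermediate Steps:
$q{\left(D,g \right)} = 2 D g$
$y{\left(n \right)} = 1 + n$ ($y{\left(n \right)} = n + 1 = 1 + n$)
$c = 298$ ($c = 2 - 2 \left(-12 + 16\right) \left(-17 - 20\right) = 2 - 2 \cdot 4 \left(-37\right) = 2 - 2 \left(-148\right) = 2 - -296 = 2 + 296 = 298$)
$\frac{c}{y{\left(V{\left(Y{\left(q{\left(2,6 \right)} \right)} \right)} \right)}} = \frac{298}{1 + 2 \cdot 2 \cdot 6} = \frac{298}{1 + 24} = \frac{298}{25}$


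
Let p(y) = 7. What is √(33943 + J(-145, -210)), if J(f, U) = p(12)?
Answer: 5*√1358 ≈ 184.26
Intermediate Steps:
J(f, U) = 7
√(33943 + J(-145, -210)) = √(33943 + 7) = √33950 = 5*√1358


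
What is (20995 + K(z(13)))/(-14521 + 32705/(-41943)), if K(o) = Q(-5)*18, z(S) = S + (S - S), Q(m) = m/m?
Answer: -28430589/19647968 ≈ -1.4470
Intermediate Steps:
Q(m) = 1
z(S) = S (z(S) = S + 0 = S)
K(o) = 18 (K(o) = 1*18 = 18)
(20995 + K(z(13)))/(-14521 + 32705/(-41943)) = (20995 + 18)/(-14521 + 32705/(-41943)) = 21013/(-14521 + 32705*(-1/41943)) = 21013/(-14521 - 1055/1353) = 21013/(-19647968/1353) = 21013*(-1353/19647968) = -28430589/19647968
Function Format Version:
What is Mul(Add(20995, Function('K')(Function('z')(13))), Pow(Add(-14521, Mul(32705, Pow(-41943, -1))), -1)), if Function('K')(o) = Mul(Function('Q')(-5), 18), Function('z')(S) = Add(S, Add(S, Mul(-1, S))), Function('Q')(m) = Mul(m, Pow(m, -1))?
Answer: Rational(-28430589, 19647968) ≈ -1.4470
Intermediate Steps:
Function('Q')(m) = 1
Function('z')(S) = S (Function('z')(S) = Add(S, 0) = S)
Function('K')(o) = 18 (Function('K')(o) = Mul(1, 18) = 18)
Mul(Add(20995, Function('K')(Function('z')(13))), Pow(Add(-14521, Mul(32705, Pow(-41943, -1))), -1)) = Mul(Add(20995, 18), Pow(Add(-14521, Mul(32705, Pow(-41943, -1))), -1)) = Mul(21013, Pow(Add(-14521, Mul(32705, Rational(-1, 41943))), -1)) = Mul(21013, Pow(Add(-14521, Rational(-1055, 1353)), -1)) = Mul(21013, Pow(Rational(-19647968, 1353), -1)) = Mul(21013, Rational(-1353, 19647968)) = Rational(-28430589, 19647968)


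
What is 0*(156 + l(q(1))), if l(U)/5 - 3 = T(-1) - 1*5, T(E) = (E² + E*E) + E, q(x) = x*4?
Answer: 0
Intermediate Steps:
q(x) = 4*x
T(E) = E + 2*E² (T(E) = (E² + E²) + E = 2*E² + E = E + 2*E²)
l(U) = -5 (l(U) = 15 + 5*(-(1 + 2*(-1)) - 1*5) = 15 + 5*(-(1 - 2) - 5) = 15 + 5*(-1*(-1) - 5) = 15 + 5*(1 - 5) = 15 + 5*(-4) = 15 - 20 = -5)
0*(156 + l(q(1))) = 0*(156 - 5) = 0*151 = 0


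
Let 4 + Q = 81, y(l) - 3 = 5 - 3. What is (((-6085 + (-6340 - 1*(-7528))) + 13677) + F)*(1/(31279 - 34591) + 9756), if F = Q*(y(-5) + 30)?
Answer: 41197635525/368 ≈ 1.1195e+8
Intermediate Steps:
y(l) = 5 (y(l) = 3 + (5 - 3) = 3 + 2 = 5)
Q = 77 (Q = -4 + 81 = 77)
F = 2695 (F = 77*(5 + 30) = 77*35 = 2695)
(((-6085 + (-6340 - 1*(-7528))) + 13677) + F)*(1/(31279 - 34591) + 9756) = (((-6085 + (-6340 - 1*(-7528))) + 13677) + 2695)*(1/(31279 - 34591) + 9756) = (((-6085 + (-6340 + 7528)) + 13677) + 2695)*(1/(-3312) + 9756) = (((-6085 + 1188) + 13677) + 2695)*(-1/3312 + 9756) = ((-4897 + 13677) + 2695)*(32311871/3312) = (8780 + 2695)*(32311871/3312) = 11475*(32311871/3312) = 41197635525/368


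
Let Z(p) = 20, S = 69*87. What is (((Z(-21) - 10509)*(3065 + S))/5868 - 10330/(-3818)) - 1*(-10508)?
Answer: -15958014188/2800503 ≈ -5698.3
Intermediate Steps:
S = 6003
(((Z(-21) - 10509)*(3065 + S))/5868 - 10330/(-3818)) - 1*(-10508) = (((20 - 10509)*(3065 + 6003))/5868 - 10330/(-3818)) - 1*(-10508) = (-10489*9068*(1/5868) - 10330*(-1/3818)) + 10508 = (-95114252*1/5868 + 5165/1909) + 10508 = (-23778563/1467 + 5165/1909) + 10508 = -45385699712/2800503 + 10508 = -15958014188/2800503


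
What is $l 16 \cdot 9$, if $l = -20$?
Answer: $-2880$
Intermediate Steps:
$l 16 \cdot 9 = \left(-20\right) 16 \cdot 9 = \left(-320\right) 9 = -2880$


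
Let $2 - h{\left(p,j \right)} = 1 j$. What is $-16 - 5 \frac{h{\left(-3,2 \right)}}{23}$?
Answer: $-16$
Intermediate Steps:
$h{\left(p,j \right)} = 2 - j$ ($h{\left(p,j \right)} = 2 - 1 j = 2 - j$)
$-16 - 5 \frac{h{\left(-3,2 \right)}}{23} = -16 - 5 \frac{2 - 2}{23} = -16 - 5 \left(2 - 2\right) \frac{1}{23} = -16 - 5 \cdot 0 \cdot \frac{1}{23} = -16 - 0 = -16 + 0 = -16$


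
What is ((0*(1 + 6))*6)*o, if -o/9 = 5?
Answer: 0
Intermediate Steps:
o = -45 (o = -9*5 = -45)
((0*(1 + 6))*6)*o = ((0*(1 + 6))*6)*(-45) = ((0*7)*6)*(-45) = (0*6)*(-45) = 0*(-45) = 0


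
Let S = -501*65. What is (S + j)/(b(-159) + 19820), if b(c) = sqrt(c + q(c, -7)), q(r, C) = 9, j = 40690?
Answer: 3220750/7856651 - 1625*I*sqrt(6)/15713302 ≈ 0.40994 - 0.00025332*I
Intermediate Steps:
S = -32565
b(c) = sqrt(9 + c) (b(c) = sqrt(c + 9) = sqrt(9 + c))
(S + j)/(b(-159) + 19820) = (-32565 + 40690)/(sqrt(9 - 159) + 19820) = 8125/(sqrt(-150) + 19820) = 8125/(5*I*sqrt(6) + 19820) = 8125/(19820 + 5*I*sqrt(6))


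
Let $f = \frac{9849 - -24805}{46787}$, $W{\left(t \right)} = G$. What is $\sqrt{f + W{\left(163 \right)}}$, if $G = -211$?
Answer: $\frac{i \sqrt{460262574161}}{46787} \approx 14.5 i$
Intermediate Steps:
$W{\left(t \right)} = -211$
$f = \frac{34654}{46787}$ ($f = \left(9849 + 24805\right) \frac{1}{46787} = 34654 \cdot \frac{1}{46787} = \frac{34654}{46787} \approx 0.74068$)
$\sqrt{f + W{\left(163 \right)}} = \sqrt{\frac{34654}{46787} - 211} = \sqrt{- \frac{9837403}{46787}} = \frac{i \sqrt{460262574161}}{46787}$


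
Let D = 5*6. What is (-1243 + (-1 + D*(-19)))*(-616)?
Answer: 1117424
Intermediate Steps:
D = 30
(-1243 + (-1 + D*(-19)))*(-616) = (-1243 + (-1 + 30*(-19)))*(-616) = (-1243 + (-1 - 570))*(-616) = (-1243 - 571)*(-616) = -1814*(-616) = 1117424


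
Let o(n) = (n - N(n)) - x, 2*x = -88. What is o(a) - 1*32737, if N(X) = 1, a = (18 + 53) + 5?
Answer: -32618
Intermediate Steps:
x = -44 (x = (½)*(-88) = -44)
a = 76 (a = 71 + 5 = 76)
o(n) = 43 + n (o(n) = (n - 1*1) - 1*(-44) = (n - 1) + 44 = (-1 + n) + 44 = 43 + n)
o(a) - 1*32737 = (43 + 76) - 1*32737 = 119 - 32737 = -32618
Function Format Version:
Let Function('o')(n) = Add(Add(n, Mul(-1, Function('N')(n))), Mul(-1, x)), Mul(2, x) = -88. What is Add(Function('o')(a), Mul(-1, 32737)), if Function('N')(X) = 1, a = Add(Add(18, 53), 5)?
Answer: -32618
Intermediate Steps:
x = -44 (x = Mul(Rational(1, 2), -88) = -44)
a = 76 (a = Add(71, 5) = 76)
Function('o')(n) = Add(43, n) (Function('o')(n) = Add(Add(n, Mul(-1, 1)), Mul(-1, -44)) = Add(Add(n, -1), 44) = Add(Add(-1, n), 44) = Add(43, n))
Add(Function('o')(a), Mul(-1, 32737)) = Add(Add(43, 76), Mul(-1, 32737)) = Add(119, -32737) = -32618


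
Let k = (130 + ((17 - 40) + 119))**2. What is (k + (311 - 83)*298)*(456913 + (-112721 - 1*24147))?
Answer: 38091755900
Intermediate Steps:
k = 51076 (k = (130 + (-23 + 119))**2 = (130 + 96)**2 = 226**2 = 51076)
(k + (311 - 83)*298)*(456913 + (-112721 - 1*24147)) = (51076 + (311 - 83)*298)*(456913 + (-112721 - 1*24147)) = (51076 + 228*298)*(456913 + (-112721 - 24147)) = (51076 + 67944)*(456913 - 136868) = 119020*320045 = 38091755900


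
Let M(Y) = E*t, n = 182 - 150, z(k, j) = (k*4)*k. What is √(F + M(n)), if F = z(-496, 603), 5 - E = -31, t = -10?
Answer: 2*√245926 ≈ 991.82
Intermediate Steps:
z(k, j) = 4*k² (z(k, j) = (4*k)*k = 4*k²)
E = 36 (E = 5 - 1*(-31) = 5 + 31 = 36)
n = 32
M(Y) = -360 (M(Y) = 36*(-10) = -360)
F = 984064 (F = 4*(-496)² = 4*246016 = 984064)
√(F + M(n)) = √(984064 - 360) = √983704 = 2*√245926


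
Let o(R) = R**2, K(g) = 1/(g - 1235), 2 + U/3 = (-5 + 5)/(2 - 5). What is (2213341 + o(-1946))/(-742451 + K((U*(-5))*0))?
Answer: -7410317395/916926986 ≈ -8.0817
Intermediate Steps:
U = -6 (U = -6 + 3*((-5 + 5)/(2 - 5)) = -6 + 3*(0/(-3)) = -6 + 3*(0*(-1/3)) = -6 + 3*0 = -6 + 0 = -6)
K(g) = 1/(-1235 + g)
(2213341 + o(-1946))/(-742451 + K((U*(-5))*0)) = (2213341 + (-1946)**2)/(-742451 + 1/(-1235 - 6*(-5)*0)) = (2213341 + 3786916)/(-742451 + 1/(-1235 + 30*0)) = 6000257/(-742451 + 1/(-1235 + 0)) = 6000257/(-742451 + 1/(-1235)) = 6000257/(-742451 - 1/1235) = 6000257/(-916926986/1235) = 6000257*(-1235/916926986) = -7410317395/916926986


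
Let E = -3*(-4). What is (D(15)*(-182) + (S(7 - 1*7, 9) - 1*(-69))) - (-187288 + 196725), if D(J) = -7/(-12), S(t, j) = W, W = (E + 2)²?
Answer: -55669/6 ≈ -9278.2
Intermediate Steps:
E = 12
W = 196 (W = (12 + 2)² = 14² = 196)
S(t, j) = 196
D(J) = 7/12 (D(J) = -7*(-1/12) = 7/12)
(D(15)*(-182) + (S(7 - 1*7, 9) - 1*(-69))) - (-187288 + 196725) = ((7/12)*(-182) + (196 - 1*(-69))) - (-187288 + 196725) = (-637/6 + (196 + 69)) - 1*9437 = (-637/6 + 265) - 9437 = 953/6 - 9437 = -55669/6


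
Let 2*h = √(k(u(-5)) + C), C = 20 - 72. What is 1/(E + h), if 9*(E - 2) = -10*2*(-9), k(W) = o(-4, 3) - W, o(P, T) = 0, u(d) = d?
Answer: 88/1983 - 2*I*√47/1983 ≈ 0.044377 - 0.0069144*I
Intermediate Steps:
C = -52
k(W) = -W (k(W) = 0 - W = -W)
E = 22 (E = 2 + (-10*2*(-9))/9 = 2 + (-20*(-9))/9 = 2 + (⅑)*180 = 2 + 20 = 22)
h = I*√47/2 (h = √(-1*(-5) - 52)/2 = √(5 - 52)/2 = √(-47)/2 = (I*√47)/2 = I*√47/2 ≈ 3.4278*I)
1/(E + h) = 1/(22 + I*√47/2)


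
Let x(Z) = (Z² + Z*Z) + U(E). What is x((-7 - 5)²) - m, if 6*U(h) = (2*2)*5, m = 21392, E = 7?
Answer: 60250/3 ≈ 20083.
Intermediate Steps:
U(h) = 10/3 (U(h) = ((2*2)*5)/6 = (4*5)/6 = (⅙)*20 = 10/3)
x(Z) = 10/3 + 2*Z² (x(Z) = (Z² + Z*Z) + 10/3 = (Z² + Z²) + 10/3 = 2*Z² + 10/3 = 10/3 + 2*Z²)
x((-7 - 5)²) - m = (10/3 + 2*((-7 - 5)²)²) - 1*21392 = (10/3 + 2*((-12)²)²) - 21392 = (10/3 + 2*144²) - 21392 = (10/3 + 2*20736) - 21392 = (10/3 + 41472) - 21392 = 124426/3 - 21392 = 60250/3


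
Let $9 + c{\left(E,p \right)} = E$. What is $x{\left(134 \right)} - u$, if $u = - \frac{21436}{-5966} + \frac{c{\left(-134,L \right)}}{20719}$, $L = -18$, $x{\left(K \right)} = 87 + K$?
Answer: $\frac{13437216044}{61804777} \approx 217.41$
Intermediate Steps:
$c{\left(E,p \right)} = -9 + E$
$u = \frac{221639673}{61804777}$ ($u = - \frac{21436}{-5966} + \frac{-9 - 134}{20719} = \left(-21436\right) \left(- \frac{1}{5966}\right) - \frac{143}{20719} = \frac{10718}{2983} - \frac{143}{20719} = \frac{221639673}{61804777} \approx 3.5861$)
$x{\left(134 \right)} - u = \left(87 + 134\right) - \frac{221639673}{61804777} = 221 - \frac{221639673}{61804777} = \frac{13437216044}{61804777}$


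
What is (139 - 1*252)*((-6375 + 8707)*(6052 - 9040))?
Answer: 787385808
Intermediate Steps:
(139 - 1*252)*((-6375 + 8707)*(6052 - 9040)) = (139 - 252)*(2332*(-2988)) = -113*(-6968016) = 787385808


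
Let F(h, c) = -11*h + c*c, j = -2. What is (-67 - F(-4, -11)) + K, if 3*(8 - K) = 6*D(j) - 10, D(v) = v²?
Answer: -686/3 ≈ -228.67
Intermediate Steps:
F(h, c) = c² - 11*h (F(h, c) = -11*h + c² = c² - 11*h)
K = 10/3 (K = 8 - (6*(-2)² - 10)/3 = 8 - (6*4 - 10)/3 = 8 - (24 - 10)/3 = 8 - ⅓*14 = 8 - 14/3 = 10/3 ≈ 3.3333)
(-67 - F(-4, -11)) + K = (-67 - ((-11)² - 11*(-4))) + 10/3 = (-67 - (121 + 44)) + 10/3 = (-67 - 1*165) + 10/3 = (-67 - 165) + 10/3 = -232 + 10/3 = -686/3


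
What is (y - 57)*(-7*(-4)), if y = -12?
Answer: -1932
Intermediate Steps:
(y - 57)*(-7*(-4)) = (-12 - 57)*(-7*(-4)) = -69*28 = -1932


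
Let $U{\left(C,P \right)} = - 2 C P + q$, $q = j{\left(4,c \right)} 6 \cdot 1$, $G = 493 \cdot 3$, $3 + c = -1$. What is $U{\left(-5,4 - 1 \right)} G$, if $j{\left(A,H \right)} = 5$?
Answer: $88740$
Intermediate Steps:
$c = -4$ ($c = -3 - 1 = -4$)
$G = 1479$
$q = 30$ ($q = 5 \cdot 6 \cdot 1 = 30 \cdot 1 = 30$)
$U{\left(C,P \right)} = 30 - 2 C P$ ($U{\left(C,P \right)} = - 2 C P + 30 = 30 - 2 C P$)
$U{\left(-5,4 - 1 \right)} G = \left(30 - - 10 \left(4 - 1\right)\right) 1479 = \left(30 - \left(-10\right) 3\right) 1479 = \left(30 + 30\right) 1479 = 60 \cdot 1479 = 88740$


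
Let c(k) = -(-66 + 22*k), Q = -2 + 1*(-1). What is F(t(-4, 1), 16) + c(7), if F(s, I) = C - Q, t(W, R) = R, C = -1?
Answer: -86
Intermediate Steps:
Q = -3 (Q = -2 - 1 = -3)
c(k) = 66 - 22*k (c(k) = -(-66 + 22*k) = -22*(-3 + k) = 66 - 22*k)
F(s, I) = 2 (F(s, I) = -1 - 1*(-3) = -1 + 3 = 2)
F(t(-4, 1), 16) + c(7) = 2 + (66 - 22*7) = 2 + (66 - 154) = 2 - 88 = -86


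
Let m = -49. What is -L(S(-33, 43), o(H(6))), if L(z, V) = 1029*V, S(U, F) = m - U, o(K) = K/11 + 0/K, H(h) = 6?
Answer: -6174/11 ≈ -561.27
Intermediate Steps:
o(K) = K/11 (o(K) = K*(1/11) + 0 = K/11 + 0 = K/11)
S(U, F) = -49 - U
-L(S(-33, 43), o(H(6))) = -1029*(1/11)*6 = -1029*6/11 = -1*6174/11 = -6174/11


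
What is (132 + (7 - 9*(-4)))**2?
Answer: 30625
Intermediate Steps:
(132 + (7 - 9*(-4)))**2 = (132 + (7 + 36))**2 = (132 + 43)**2 = 175**2 = 30625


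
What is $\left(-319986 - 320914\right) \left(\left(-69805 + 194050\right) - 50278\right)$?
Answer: $-47405450300$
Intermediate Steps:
$\left(-319986 - 320914\right) \left(\left(-69805 + 194050\right) - 50278\right) = - 640900 \left(124245 - 50278\right) = \left(-640900\right) 73967 = -47405450300$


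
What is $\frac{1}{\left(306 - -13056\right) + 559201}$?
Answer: $\frac{1}{572563} \approx 1.7465 \cdot 10^{-6}$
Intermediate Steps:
$\frac{1}{\left(306 - -13056\right) + 559201} = \frac{1}{\left(306 + 13056\right) + 559201} = \frac{1}{13362 + 559201} = \frac{1}{572563}$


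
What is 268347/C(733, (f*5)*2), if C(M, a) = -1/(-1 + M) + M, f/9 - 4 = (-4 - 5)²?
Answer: 196430004/536555 ≈ 366.09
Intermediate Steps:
f = 765 (f = 36 + 9*(-4 - 5)² = 36 + 9*(-9)² = 36 + 9*81 = 36 + 729 = 765)
C(M, a) = M - 1/(-1 + M)
268347/C(733, (f*5)*2) = 268347/(((-1 + 733² - 1*733)/(-1 + 733))) = 268347/(((-1 + 537289 - 733)/732)) = 268347/(((1/732)*536555)) = 268347/(536555/732) = 268347*(732/536555) = 196430004/536555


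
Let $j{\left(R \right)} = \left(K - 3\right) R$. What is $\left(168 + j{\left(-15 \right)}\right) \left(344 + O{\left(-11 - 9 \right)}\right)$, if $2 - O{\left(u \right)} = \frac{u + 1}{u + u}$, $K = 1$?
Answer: $\frac{1368279}{20} \approx 68414.0$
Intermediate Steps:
$j{\left(R \right)} = - 2 R$ ($j{\left(R \right)} = \left(1 - 3\right) R = - 2 R$)
$O{\left(u \right)} = 2 - \frac{1 + u}{2 u}$ ($O{\left(u \right)} = 2 - \frac{u + 1}{u + u} = 2 - \frac{1 + u}{2 u}$)
$\left(168 + j{\left(-15 \right)}\right) \left(344 + O{\left(-11 - 9 \right)}\right) = \left(168 - -30\right) \left(344 + \frac{-1 + 3 \left(-11 - 9\right)}{2 \left(-11 - 9\right)}\right) = \left(168 + 30\right) \left(344 + \frac{-1 + 3 \left(-11 - 9\right)}{2 \left(-11 - 9\right)}\right) = 198 \left(344 + \frac{-1 + 3 \left(-20\right)}{2 \left(-20\right)}\right) = 198 \left(344 + \frac{1}{2} \left(- \frac{1}{20}\right) \left(-1 - 60\right)\right) = 198 \left(344 + \frac{1}{2} \left(- \frac{1}{20}\right) \left(-61\right)\right) = 198 \left(344 + \frac{61}{40}\right) = 198 \cdot \frac{13821}{40} = \frac{1368279}{20}$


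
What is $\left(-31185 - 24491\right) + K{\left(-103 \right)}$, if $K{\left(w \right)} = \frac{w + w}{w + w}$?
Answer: $-55675$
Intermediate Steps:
$K{\left(w \right)} = 1$ ($K{\left(w \right)} = \frac{2 w}{2 w} = 2 w \frac{1}{2 w} = 1$)
$\left(-31185 - 24491\right) + K{\left(-103 \right)} = \left(-31185 - 24491\right) + 1 = -55676 + 1 = -55675$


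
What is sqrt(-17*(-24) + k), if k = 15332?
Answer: 2*sqrt(3935) ≈ 125.46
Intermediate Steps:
sqrt(-17*(-24) + k) = sqrt(-17*(-24) + 15332) = sqrt(408 + 15332) = sqrt(15740) = 2*sqrt(3935)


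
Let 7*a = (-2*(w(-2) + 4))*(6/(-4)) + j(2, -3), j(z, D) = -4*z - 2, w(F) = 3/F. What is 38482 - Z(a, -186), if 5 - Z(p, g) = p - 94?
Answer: 537357/14 ≈ 38383.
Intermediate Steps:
j(z, D) = -2 - 4*z
a = -5/14 (a = ((-2*(3/(-2) + 4))*(6/(-4)) + (-2 - 4*2))/7 = ((-2*(3*(-½) + 4))*(6*(-¼)) + (-2 - 8))/7 = (-2*(-3/2 + 4)*(-3/2) - 10)/7 = (-2*5/2*(-3/2) - 10)/7 = (-5*(-3/2) - 10)/7 = (15/2 - 10)/7 = (⅐)*(-5/2) = -5/14 ≈ -0.35714)
Z(p, g) = 99 - p (Z(p, g) = 5 - (p - 94) = 5 - (-94 + p) = 5 + (94 - p) = 99 - p)
38482 - Z(a, -186) = 38482 - (99 - 1*(-5/14)) = 38482 - (99 + 5/14) = 38482 - 1*1391/14 = 38482 - 1391/14 = 537357/14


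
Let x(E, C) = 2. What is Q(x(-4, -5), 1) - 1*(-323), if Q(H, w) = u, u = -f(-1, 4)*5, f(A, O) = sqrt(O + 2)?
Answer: 323 - 5*sqrt(6) ≈ 310.75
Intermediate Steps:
f(A, O) = sqrt(2 + O)
u = -5*sqrt(6) (u = -sqrt(2 + 4)*5 = -sqrt(6)*5 = -5*sqrt(6) ≈ -12.247)
Q(H, w) = -5*sqrt(6)
Q(x(-4, -5), 1) - 1*(-323) = -5*sqrt(6) - 1*(-323) = -5*sqrt(6) + 323 = 323 - 5*sqrt(6)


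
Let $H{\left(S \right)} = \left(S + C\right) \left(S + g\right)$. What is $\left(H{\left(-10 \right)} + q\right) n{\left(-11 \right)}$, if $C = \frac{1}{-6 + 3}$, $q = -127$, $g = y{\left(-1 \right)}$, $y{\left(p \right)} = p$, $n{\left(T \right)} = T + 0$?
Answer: $\frac{440}{3} \approx 146.67$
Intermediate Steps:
$n{\left(T \right)} = T$
$g = -1$
$C = - \frac{1}{3}$ ($C = \frac{1}{-3} = - \frac{1}{3} \approx -0.33333$)
$H{\left(S \right)} = \left(-1 + S\right) \left(- \frac{1}{3} + S\right)$ ($H{\left(S \right)} = \left(S - \frac{1}{3}\right) \left(S - 1\right) = \left(- \frac{1}{3} + S\right) \left(-1 + S\right) = \left(-1 + S\right) \left(- \frac{1}{3} + S\right)$)
$\left(H{\left(-10 \right)} + q\right) n{\left(-11 \right)} = \left(\left(\frac{1}{3} + \left(-10\right)^{2} - - \frac{40}{3}\right) - 127\right) \left(-11\right) = \left(\left(\frac{1}{3} + 100 + \frac{40}{3}\right) - 127\right) \left(-11\right) = \left(\frac{341}{3} - 127\right) \left(-11\right) = \left(- \frac{40}{3}\right) \left(-11\right) = \frac{440}{3}$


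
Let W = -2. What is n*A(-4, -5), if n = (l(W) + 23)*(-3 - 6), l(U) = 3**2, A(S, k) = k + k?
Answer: 2880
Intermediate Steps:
A(S, k) = 2*k
l(U) = 9
n = -288 (n = (9 + 23)*(-3 - 6) = 32*(-9) = -288)
n*A(-4, -5) = -576*(-5) = -288*(-10) = 2880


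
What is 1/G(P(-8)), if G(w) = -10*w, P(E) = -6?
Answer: 1/60 ≈ 0.016667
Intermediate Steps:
1/G(P(-8)) = 1/(-10*(-6)) = 1/60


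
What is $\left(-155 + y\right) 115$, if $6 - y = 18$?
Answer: $-19205$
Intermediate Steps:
$y = -12$ ($y = 6 - 18 = -12$)
$\left(-155 + y\right) 115 = \left(-155 - 12\right) 115 = \left(-167\right) 115 = -19205$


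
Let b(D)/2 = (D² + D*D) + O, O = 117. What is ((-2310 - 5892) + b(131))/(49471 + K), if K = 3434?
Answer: 60676/52905 ≈ 1.1469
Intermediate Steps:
b(D) = 234 + 4*D² (b(D) = 2*((D² + D*D) + 117) = 2*((D² + D²) + 117) = 2*(2*D² + 117) = 2*(117 + 2*D²) = 234 + 4*D²)
((-2310 - 5892) + b(131))/(49471 + K) = ((-2310 - 5892) + (234 + 4*131²))/(49471 + 3434) = (-8202 + (234 + 4*17161))/52905 = (-8202 + (234 + 68644))*(1/52905) = (-8202 + 68878)*(1/52905) = 60676*(1/52905) = 60676/52905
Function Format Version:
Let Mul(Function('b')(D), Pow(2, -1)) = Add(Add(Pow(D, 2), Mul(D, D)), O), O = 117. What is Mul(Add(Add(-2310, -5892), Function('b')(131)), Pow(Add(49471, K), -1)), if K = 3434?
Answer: Rational(60676, 52905) ≈ 1.1469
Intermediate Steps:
Function('b')(D) = Add(234, Mul(4, Pow(D, 2))) (Function('b')(D) = Mul(2, Add(Add(Pow(D, 2), Mul(D, D)), 117)) = Mul(2, Add(Add(Pow(D, 2), Pow(D, 2)), 117)) = Mul(2, Add(Mul(2, Pow(D, 2)), 117)) = Mul(2, Add(117, Mul(2, Pow(D, 2)))) = Add(234, Mul(4, Pow(D, 2))))
Mul(Add(Add(-2310, -5892), Function('b')(131)), Pow(Add(49471, K), -1)) = Mul(Add(Add(-2310, -5892), Add(234, Mul(4, Pow(131, 2)))), Pow(Add(49471, 3434), -1)) = Mul(Add(-8202, Add(234, Mul(4, 17161))), Pow(52905, -1)) = Mul(Add(-8202, Add(234, 68644)), Rational(1, 52905)) = Mul(Add(-8202, 68878), Rational(1, 52905)) = Mul(60676, Rational(1, 52905)) = Rational(60676, 52905)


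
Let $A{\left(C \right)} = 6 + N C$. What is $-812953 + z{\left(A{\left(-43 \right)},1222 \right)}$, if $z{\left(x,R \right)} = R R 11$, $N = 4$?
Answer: $15613171$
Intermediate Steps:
$A{\left(C \right)} = 6 + 4 C$
$z{\left(x,R \right)} = 11 R^{2}$ ($z{\left(x,R \right)} = R^{2} \cdot 11 = 11 R^{2}$)
$-812953 + z{\left(A{\left(-43 \right)},1222 \right)} = -812953 + 11 \cdot 1222^{2} = -812953 + 11 \cdot 1493284 = -812953 + 16426124 = 15613171$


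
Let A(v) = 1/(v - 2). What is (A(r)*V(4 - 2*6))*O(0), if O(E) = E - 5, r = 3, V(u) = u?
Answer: 40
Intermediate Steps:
O(E) = -5 + E
A(v) = 1/(-2 + v)
(A(r)*V(4 - 2*6))*O(0) = ((4 - 2*6)/(-2 + 3))*(-5 + 0) = ((4 - 12)/1)*(-5) = (1*(-8))*(-5) = -8*(-5) = 40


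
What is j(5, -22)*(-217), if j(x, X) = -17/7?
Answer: 527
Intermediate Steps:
j(x, X) = -17/7 (j(x, X) = -17*⅐ = -17/7)
j(5, -22)*(-217) = -17/7*(-217) = 527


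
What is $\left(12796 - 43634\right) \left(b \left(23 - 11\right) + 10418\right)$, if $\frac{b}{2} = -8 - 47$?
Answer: $-280564124$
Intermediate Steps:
$b = -110$ ($b = 2 \left(-8 - 47\right) = 2 \left(-55\right) = -110$)
$\left(12796 - 43634\right) \left(b \left(23 - 11\right) + 10418\right) = \left(12796 - 43634\right) \left(- 110 \left(23 - 11\right) + 10418\right) = - 30838 \left(\left(-110\right) 12 + 10418\right) = - 30838 \left(-1320 + 10418\right) = \left(-30838\right) 9098 = -280564124$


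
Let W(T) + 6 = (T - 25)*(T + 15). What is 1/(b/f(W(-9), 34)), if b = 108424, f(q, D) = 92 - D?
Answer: 29/54212 ≈ 0.00053494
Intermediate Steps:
W(T) = -6 + (-25 + T)*(15 + T) (W(T) = -6 + (T - 25)*(T + 15) = -6 + (-25 + T)*(15 + T))
1/(b/f(W(-9), 34)) = 1/(108424/(92 - 1*34)) = 1/(108424/(92 - 34)) = 1/(108424/58) = 1/(108424*(1/58)) = 1/(54212/29) = 29/54212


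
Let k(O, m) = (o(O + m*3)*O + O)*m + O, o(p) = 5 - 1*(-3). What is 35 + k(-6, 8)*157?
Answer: -68731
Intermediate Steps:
o(p) = 8 (o(p) = 5 + 3 = 8)
k(O, m) = O + 9*O*m (k(O, m) = (8*O + O)*m + O = (9*O)*m + O = 9*O*m + O = O + 9*O*m)
35 + k(-6, 8)*157 = 35 - 6*(1 + 9*8)*157 = 35 - 6*(1 + 72)*157 = 35 - 6*73*157 = 35 - 438*157 = 35 - 68766 = -68731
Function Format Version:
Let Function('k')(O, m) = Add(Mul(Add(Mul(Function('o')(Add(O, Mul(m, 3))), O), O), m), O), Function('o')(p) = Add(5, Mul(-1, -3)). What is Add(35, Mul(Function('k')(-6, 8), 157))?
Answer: -68731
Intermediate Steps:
Function('o')(p) = 8 (Function('o')(p) = Add(5, 3) = 8)
Function('k')(O, m) = Add(O, Mul(9, O, m)) (Function('k')(O, m) = Add(Mul(Add(Mul(8, O), O), m), O) = Add(Mul(Mul(9, O), m), O) = Add(Mul(9, O, m), O) = Add(O, Mul(9, O, m)))
Add(35, Mul(Function('k')(-6, 8), 157)) = Add(35, Mul(Mul(-6, Add(1, Mul(9, 8))), 157)) = Add(35, Mul(Mul(-6, Add(1, 72)), 157)) = Add(35, Mul(Mul(-6, 73), 157)) = Add(35, Mul(-438, 157)) = Add(35, -68766) = -68731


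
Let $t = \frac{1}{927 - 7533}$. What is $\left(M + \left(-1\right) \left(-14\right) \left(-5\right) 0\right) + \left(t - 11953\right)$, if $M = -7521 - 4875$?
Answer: $- \frac{160849495}{6606} \approx -24349.0$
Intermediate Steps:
$M = -12396$ ($M = -7521 - 4875 = -12396$)
$t = - \frac{1}{6606}$ ($t = \frac{1}{-6606} = - \frac{1}{6606} \approx -0.00015138$)
$\left(M + \left(-1\right) \left(-14\right) \left(-5\right) 0\right) + \left(t - 11953\right) = \left(-12396 + \left(-1\right) \left(-14\right) \left(-5\right) 0\right) - \frac{78961519}{6606} = \left(-12396 + 14 \left(-5\right) 0\right) - \frac{78961519}{6606} = \left(-12396 - 0\right) - \frac{78961519}{6606} = \left(-12396 + 0\right) - \frac{78961519}{6606} = -12396 - \frac{78961519}{6606} = - \frac{160849495}{6606}$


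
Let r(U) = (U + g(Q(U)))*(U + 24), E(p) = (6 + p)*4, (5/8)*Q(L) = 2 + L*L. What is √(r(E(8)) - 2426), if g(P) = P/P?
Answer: √2134 ≈ 46.195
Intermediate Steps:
Q(L) = 16/5 + 8*L²/5 (Q(L) = 8*(2 + L*L)/5 = 8*(2 + L²)/5 = 16/5 + 8*L²/5)
g(P) = 1
E(p) = 24 + 4*p
r(U) = (1 + U)*(24 + U) (r(U) = (U + 1)*(U + 24) = (1 + U)*(24 + U))
√(r(E(8)) - 2426) = √((24 + (24 + 4*8)² + 25*(24 + 4*8)) - 2426) = √((24 + (24 + 32)² + 25*(24 + 32)) - 2426) = √((24 + 56² + 25*56) - 2426) = √((24 + 3136 + 1400) - 2426) = √(4560 - 2426) = √2134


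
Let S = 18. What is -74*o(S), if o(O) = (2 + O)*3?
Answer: -4440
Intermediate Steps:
o(O) = 6 + 3*O
-74*o(S) = -74*(6 + 3*18) = -74*(6 + 54) = -74*60 = -4440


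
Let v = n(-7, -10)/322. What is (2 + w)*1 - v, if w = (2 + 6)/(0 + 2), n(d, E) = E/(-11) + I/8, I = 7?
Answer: 169859/28336 ≈ 5.9945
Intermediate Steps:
n(d, E) = 7/8 - E/11 (n(d, E) = E/(-11) + 7/8 = E*(-1/11) + 7*(⅛) = -E/11 + 7/8 = 7/8 - E/11)
w = 4 (w = 8/2 = 8*(½) = 4)
v = 157/28336 (v = (7/8 - 1/11*(-10))/322 = (7/8 + 10/11)*(1/322) = (157/88)*(1/322) = 157/28336 ≈ 0.0055407)
(2 + w)*1 - v = (2 + 4)*1 - 1*157/28336 = 6*1 - 157/28336 = 6 - 157/28336 = 169859/28336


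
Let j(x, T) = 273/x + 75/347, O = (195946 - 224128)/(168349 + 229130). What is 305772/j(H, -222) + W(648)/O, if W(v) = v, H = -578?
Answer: -8795781274892/7313229 ≈ -1.2027e+6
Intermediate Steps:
O = -9394/132493 (O = -28182/397479 = -28182*1/397479 = -9394/132493 ≈ -0.070902)
j(x, T) = 75/347 + 273/x (j(x, T) = 273/x + 75*(1/347) = 273/x + 75/347 = 75/347 + 273/x)
305772/j(H, -222) + W(648)/O = 305772/(75/347 + 273/(-578)) + 648/(-9394/132493) = 305772/(75/347 + 273*(-1/578)) + 648*(-132493/9394) = 305772/(75/347 - 273/578) - 42927732/4697 = 305772/(-51381/200566) - 42927732/4697 = 305772*(-200566/51381) - 42927732/4697 = -20442488984/17127 - 42927732/4697 = -8795781274892/7313229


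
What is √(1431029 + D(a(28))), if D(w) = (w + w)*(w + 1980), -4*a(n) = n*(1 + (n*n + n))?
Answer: √43669631 ≈ 6608.3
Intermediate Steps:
a(n) = -n*(1 + n + n²)/4 (a(n) = -n*(1 + (n*n + n))/4 = -n*(1 + (n² + n))/4 = -n*(1 + (n + n²))/4 = -n*(1 + n + n²)/4)
D(w) = 2*w*(1980 + w) (D(w) = (2*w)*(1980 + w) = 2*w*(1980 + w))
√(1431029 + D(a(28))) = √(1431029 + 2*(-¼*28*(1 + 28 + 28²))*(1980 - ¼*28*(1 + 28 + 28²))) = √(1431029 + 2*(-¼*28*(1 + 28 + 784))*(1980 - ¼*28*(1 + 28 + 784))) = √(1431029 + 2*(-¼*28*813)*(1980 - ¼*28*813)) = √(1431029 + 2*(-5691)*(1980 - 5691)) = √(1431029 + 2*(-5691)*(-3711)) = √(1431029 + 42238602) = √43669631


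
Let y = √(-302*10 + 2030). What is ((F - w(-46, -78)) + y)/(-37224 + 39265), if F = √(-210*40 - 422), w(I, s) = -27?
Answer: 27/2041 + I*√8822/2041 + 3*I*√110/2041 ≈ 0.013229 + 0.061435*I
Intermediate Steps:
y = 3*I*√110 (y = √(-3020 + 2030) = √(-990) = 3*I*√110 ≈ 31.464*I)
F = I*√8822 (F = √(-8400 - 422) = √(-8822) = I*√8822 ≈ 93.926*I)
((F - w(-46, -78)) + y)/(-37224 + 39265) = ((I*√8822 - 1*(-27)) + 3*I*√110)/(-37224 + 39265) = ((I*√8822 + 27) + 3*I*√110)/2041 = ((27 + I*√8822) + 3*I*√110)*(1/2041) = (27 + I*√8822 + 3*I*√110)*(1/2041) = 27/2041 + I*√8822/2041 + 3*I*√110/2041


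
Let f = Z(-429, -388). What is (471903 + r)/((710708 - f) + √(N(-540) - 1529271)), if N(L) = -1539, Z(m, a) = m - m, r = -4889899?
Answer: -1569952550584/252553696037 + 6626994*I*√170090/252553696037 ≈ -6.2163 + 0.010822*I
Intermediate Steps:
Z(m, a) = 0
f = 0
(471903 + r)/((710708 - f) + √(N(-540) - 1529271)) = (471903 - 4889899)/((710708 - 1*0) + √(-1539 - 1529271)) = -4417996/((710708 + 0) + √(-1530810)) = -4417996/(710708 + 3*I*√170090)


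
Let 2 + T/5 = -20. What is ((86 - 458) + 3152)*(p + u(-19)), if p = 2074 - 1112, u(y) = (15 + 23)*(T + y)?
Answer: -10953200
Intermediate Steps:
T = -110 (T = -10 + 5*(-20) = -10 - 100 = -110)
u(y) = -4180 + 38*y (u(y) = (15 + 23)*(-110 + y) = 38*(-110 + y) = -4180 + 38*y)
p = 962
((86 - 458) + 3152)*(p + u(-19)) = ((86 - 458) + 3152)*(962 + (-4180 + 38*(-19))) = (-372 + 3152)*(962 + (-4180 - 722)) = 2780*(962 - 4902) = 2780*(-3940) = -10953200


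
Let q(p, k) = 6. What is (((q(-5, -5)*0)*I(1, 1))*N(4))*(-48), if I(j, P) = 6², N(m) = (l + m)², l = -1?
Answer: 0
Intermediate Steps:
N(m) = (-1 + m)²
I(j, P) = 36
(((q(-5, -5)*0)*I(1, 1))*N(4))*(-48) = (((6*0)*36)*(-1 + 4)²)*(-48) = ((0*36)*3²)*(-48) = (0*9)*(-48) = 0*(-48) = 0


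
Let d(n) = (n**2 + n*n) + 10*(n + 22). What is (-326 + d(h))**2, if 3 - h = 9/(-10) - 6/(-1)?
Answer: 34916281/2500 ≈ 13967.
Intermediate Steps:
h = -21/10 (h = 3 - (9/(-10) - 6/(-1)) = 3 - (9*(-1/10) - 6*(-1)) = 3 - (-9/10 + 6) = 3 - 1*51/10 = 3 - 51/10 = -21/10 ≈ -2.1000)
d(n) = 220 + 2*n**2 + 10*n (d(n) = (n**2 + n**2) + 10*(22 + n) = 2*n**2 + (220 + 10*n) = 220 + 2*n**2 + 10*n)
(-326 + d(h))**2 = (-326 + (220 + 2*(-21/10)**2 + 10*(-21/10)))**2 = (-326 + (220 + 2*(441/100) - 21))**2 = (-326 + (220 + 441/50 - 21))**2 = (-326 + 10391/50)**2 = (-5909/50)**2 = 34916281/2500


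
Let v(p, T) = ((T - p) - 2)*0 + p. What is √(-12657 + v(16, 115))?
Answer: I*√12641 ≈ 112.43*I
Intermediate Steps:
v(p, T) = p (v(p, T) = (-2 + T - p)*0 + p = 0 + p = p)
√(-12657 + v(16, 115)) = √(-12657 + 16) = √(-12641) = I*√12641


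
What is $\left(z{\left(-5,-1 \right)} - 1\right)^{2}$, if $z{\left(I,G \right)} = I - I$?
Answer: $1$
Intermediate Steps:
$z{\left(I,G \right)} = 0$
$\left(z{\left(-5,-1 \right)} - 1\right)^{2} = \left(0 - 1\right)^{2} = \left(-1\right)^{2} = 1$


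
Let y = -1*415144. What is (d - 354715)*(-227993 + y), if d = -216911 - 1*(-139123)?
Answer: 278158681911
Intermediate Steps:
y = -415144
d = -77788 (d = -216911 + 139123 = -77788)
(d - 354715)*(-227993 + y) = (-77788 - 354715)*(-227993 - 415144) = -432503*(-643137) = 278158681911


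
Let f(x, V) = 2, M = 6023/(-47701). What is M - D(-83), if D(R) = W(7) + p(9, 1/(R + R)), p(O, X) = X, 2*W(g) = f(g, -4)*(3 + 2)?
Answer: -40543947/7918366 ≈ -5.1202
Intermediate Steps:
M = -6023/47701 (M = 6023*(-1/47701) = -6023/47701 ≈ -0.12627)
W(g) = 5 (W(g) = (2*(3 + 2))/2 = (2*5)/2 = (½)*10 = 5)
D(R) = 5 + 1/(2*R) (D(R) = 5 + 1/(R + R) = 5 + 1/(2*R))
M - D(-83) = -6023/47701 - (5 + (½)/(-83)) = -6023/47701 - (5 + (½)*(-1/83)) = -6023/47701 - (5 - 1/166) = -6023/47701 - 1*829/166 = -6023/47701 - 829/166 = -40543947/7918366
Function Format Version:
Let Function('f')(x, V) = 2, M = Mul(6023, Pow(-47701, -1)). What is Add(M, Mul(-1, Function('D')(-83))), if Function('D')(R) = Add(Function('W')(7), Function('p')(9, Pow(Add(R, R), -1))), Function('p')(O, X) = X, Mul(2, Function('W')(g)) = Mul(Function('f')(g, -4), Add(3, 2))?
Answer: Rational(-40543947, 7918366) ≈ -5.1202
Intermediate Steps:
M = Rational(-6023, 47701) (M = Mul(6023, Rational(-1, 47701)) = Rational(-6023, 47701) ≈ -0.12627)
Function('W')(g) = 5 (Function('W')(g) = Mul(Rational(1, 2), Mul(2, Add(3, 2))) = Mul(Rational(1, 2), Mul(2, 5)) = Mul(Rational(1, 2), 10) = 5)
Function('D')(R) = Add(5, Mul(Rational(1, 2), Pow(R, -1))) (Function('D')(R) = Add(5, Pow(Add(R, R), -1)) = Add(5, Pow(Mul(2, R), -1)) = Add(5, Mul(Rational(1, 2), Pow(R, -1))))
Add(M, Mul(-1, Function('D')(-83))) = Add(Rational(-6023, 47701), Mul(-1, Add(5, Mul(Rational(1, 2), Pow(-83, -1))))) = Add(Rational(-6023, 47701), Mul(-1, Add(5, Mul(Rational(1, 2), Rational(-1, 83))))) = Add(Rational(-6023, 47701), Mul(-1, Add(5, Rational(-1, 166)))) = Add(Rational(-6023, 47701), Mul(-1, Rational(829, 166))) = Add(Rational(-6023, 47701), Rational(-829, 166)) = Rational(-40543947, 7918366)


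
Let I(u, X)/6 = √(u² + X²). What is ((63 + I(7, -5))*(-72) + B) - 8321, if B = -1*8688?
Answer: -21545 - 432*√74 ≈ -25261.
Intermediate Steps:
I(u, X) = 6*√(X² + u²) (I(u, X) = 6*√(u² + X²) = 6*√(X² + u²))
B = -8688
((63 + I(7, -5))*(-72) + B) - 8321 = ((63 + 6*√((-5)² + 7²))*(-72) - 8688) - 8321 = ((63 + 6*√(25 + 49))*(-72) - 8688) - 8321 = ((63 + 6*√74)*(-72) - 8688) - 8321 = ((-4536 - 432*√74) - 8688) - 8321 = (-13224 - 432*√74) - 8321 = -21545 - 432*√74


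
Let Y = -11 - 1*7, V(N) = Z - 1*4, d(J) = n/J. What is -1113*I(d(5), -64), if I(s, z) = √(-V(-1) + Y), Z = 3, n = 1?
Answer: -1113*I*√17 ≈ -4589.0*I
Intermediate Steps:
d(J) = 1/J
V(N) = -1 (V(N) = 3 - 1*4 = 3 - 4 = -1)
Y = -18 (Y = -11 - 7 = -18)
I(s, z) = I*√17 (I(s, z) = √(-1*(-1) - 18) = √(1 - 18) = √(-17) = I*√17)
-1113*I(d(5), -64) = -1113*I*√17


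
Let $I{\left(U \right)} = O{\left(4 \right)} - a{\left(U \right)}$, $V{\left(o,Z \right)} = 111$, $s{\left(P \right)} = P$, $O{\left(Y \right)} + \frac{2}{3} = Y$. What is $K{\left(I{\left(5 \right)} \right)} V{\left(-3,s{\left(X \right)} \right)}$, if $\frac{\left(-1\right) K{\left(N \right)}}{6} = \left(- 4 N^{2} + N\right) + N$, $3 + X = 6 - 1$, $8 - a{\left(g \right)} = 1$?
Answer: $40700$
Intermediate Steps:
$a{\left(g \right)} = 7$ ($a{\left(g \right)} = 8 - 1 = 7$)
$O{\left(Y \right)} = - \frac{2}{3} + Y$
$X = 2$ ($X = -3 + \left(6 - 1\right) = -3 + 5 = 2$)
$I{\left(U \right)} = - \frac{11}{3}$ ($I{\left(U \right)} = \left(- \frac{2}{3} + 4\right) - 7 = \frac{10}{3} - 7 = - \frac{11}{3}$)
$K{\left(N \right)} = - 12 N + 24 N^{2}$ ($K{\left(N \right)} = - 6 \left(\left(- 4 N^{2} + N\right) + N\right) = - 6 \left(\left(N - 4 N^{2}\right) + N\right) = - 6 \left(- 4 N^{2} + 2 N\right) = - 12 N + 24 N^{2}$)
$K{\left(I{\left(5 \right)} \right)} V{\left(-3,s{\left(X \right)} \right)} = 12 \left(- \frac{11}{3}\right) \left(-1 + 2 \left(- \frac{11}{3}\right)\right) 111 = 12 \left(- \frac{11}{3}\right) \left(-1 - \frac{22}{3}\right) 111 = 12 \left(- \frac{11}{3}\right) \left(- \frac{25}{3}\right) 111 = \frac{1100}{3} \cdot 111 = 40700$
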